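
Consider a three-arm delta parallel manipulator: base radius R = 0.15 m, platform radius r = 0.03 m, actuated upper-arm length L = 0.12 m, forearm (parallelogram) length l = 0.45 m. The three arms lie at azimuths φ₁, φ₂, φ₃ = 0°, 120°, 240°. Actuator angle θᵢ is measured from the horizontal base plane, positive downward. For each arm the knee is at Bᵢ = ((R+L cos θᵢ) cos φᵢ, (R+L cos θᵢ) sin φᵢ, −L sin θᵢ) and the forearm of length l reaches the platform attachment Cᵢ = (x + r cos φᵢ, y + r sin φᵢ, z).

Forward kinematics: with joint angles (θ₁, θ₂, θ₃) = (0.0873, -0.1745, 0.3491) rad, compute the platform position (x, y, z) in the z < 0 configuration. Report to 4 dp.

(0.0014, 0.0604, -0.3875)

φ1=0.0°: virtual centre (0.2395, 0.0000, -0.0105), radius l
φ2=120.0°: virtual centre (-0.1191, 0.2063, 0.0208), radius l
centre 3 = (0.2328·cos240.0°, 0.2328·sin240.0°, -0.0410) = (-0.1164, -0.2016, -0.0410)
subtract pairs → two planes through P
[-0.7173 0.4125 0.0626]·P = -0.0003;  [-0.7118 -0.4032 -0.0612]·P = -0.0016
Cramer: x(z) = 0.0014+0.0000z;  y(z) = 0.0016-0.1517z
quadratic in z: (1.0230)z²+(0.0204)z+(-0.1457)=0, √Δ=0.7723 → z ∈ {-0.3875, 0.3675}; z = -0.3875 (taking z<0)
x = 0.0014, y = 0.0604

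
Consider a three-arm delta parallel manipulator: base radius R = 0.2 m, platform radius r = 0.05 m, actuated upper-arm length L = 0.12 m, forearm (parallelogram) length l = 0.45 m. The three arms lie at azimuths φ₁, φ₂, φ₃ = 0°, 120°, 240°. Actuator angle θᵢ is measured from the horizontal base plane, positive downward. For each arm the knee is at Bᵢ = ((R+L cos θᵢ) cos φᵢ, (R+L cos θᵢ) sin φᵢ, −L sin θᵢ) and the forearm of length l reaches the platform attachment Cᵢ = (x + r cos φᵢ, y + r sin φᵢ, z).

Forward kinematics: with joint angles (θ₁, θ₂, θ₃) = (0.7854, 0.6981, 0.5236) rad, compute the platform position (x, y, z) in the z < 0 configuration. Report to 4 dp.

arm 1 at φ=0.0°: (R−r)+L cos θ1 = 0.2349;  O1 = (0.2349, 0.0000, -0.0849)
φ2=120.0°: virtual centre (-0.1210, 0.2095, -0.0771), radius l
O3 = (0.2539·cos240.0°, 0.2539·sin240.0°, -0.0600) = (-0.1270, -0.2199, -0.0600)
|O₂|²−|O₁|² = 0.0021;  |O₃|²−|O₁|² = 0.0057
linear system: -0.7116x+0.4190y = 0.0021−0.0154z; -0.7236x+-0.4398y = 0.0057−0.0497z
det = 0.6162;  x = -0.0054+0.0448z,  y = -0.0041+0.0393z
into |P−O₁|² = l²: 1.0036z² + 0.1478z + -0.1376 = 0;  Δ = 0.5740;  z = -0.4512 or 0.3038 → z<0 root = -0.4512
x = -0.0256, y = -0.0218

(-0.0256, -0.0218, -0.4512)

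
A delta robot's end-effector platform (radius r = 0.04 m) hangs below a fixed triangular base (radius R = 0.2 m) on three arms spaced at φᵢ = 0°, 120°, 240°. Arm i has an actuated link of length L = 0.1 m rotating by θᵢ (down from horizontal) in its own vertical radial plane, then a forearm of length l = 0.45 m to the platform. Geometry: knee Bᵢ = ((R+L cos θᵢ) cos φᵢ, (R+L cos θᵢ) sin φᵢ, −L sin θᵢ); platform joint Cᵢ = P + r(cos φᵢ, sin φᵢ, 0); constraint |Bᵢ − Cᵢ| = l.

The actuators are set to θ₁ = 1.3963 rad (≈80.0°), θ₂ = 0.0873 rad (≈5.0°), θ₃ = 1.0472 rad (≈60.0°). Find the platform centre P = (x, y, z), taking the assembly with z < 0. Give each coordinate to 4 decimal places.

(-0.0998, 0.0976, -0.4393)

φ1=0.0°: virtual centre (0.1774, 0.0000, -0.0985), radius l
centre 2 = (0.2596·cos120.0°, 0.2596·sin120.0°, -0.0087) = (-0.1298, 0.2248, -0.0087)
arm 3 at φ=240.0°: e+L cos θ3 = 0.2100;  centre 3 = (-0.1050, -0.1819, -0.0866)
|centre ₂|²−|centre ₁|² = 0.0263;  |centre ₃|²−|centre ₁|² = 0.0104
[-0.6143 0.4497 0.1795]·P = 0.0263;  [-0.5647 -0.3637 0.0238]·P = 0.0104
Cramer: x(z) = -0.0299+0.1592z;  y(z) = 0.0177-0.1818z
into |P−centre ₁|² = l²: 1.0584z² + 0.1246z + -0.1495 = 0;  Δ = 0.6486;  z = -0.4393 or 0.3216 → z<0 root = -0.4393
x = -0.0998, y = 0.0976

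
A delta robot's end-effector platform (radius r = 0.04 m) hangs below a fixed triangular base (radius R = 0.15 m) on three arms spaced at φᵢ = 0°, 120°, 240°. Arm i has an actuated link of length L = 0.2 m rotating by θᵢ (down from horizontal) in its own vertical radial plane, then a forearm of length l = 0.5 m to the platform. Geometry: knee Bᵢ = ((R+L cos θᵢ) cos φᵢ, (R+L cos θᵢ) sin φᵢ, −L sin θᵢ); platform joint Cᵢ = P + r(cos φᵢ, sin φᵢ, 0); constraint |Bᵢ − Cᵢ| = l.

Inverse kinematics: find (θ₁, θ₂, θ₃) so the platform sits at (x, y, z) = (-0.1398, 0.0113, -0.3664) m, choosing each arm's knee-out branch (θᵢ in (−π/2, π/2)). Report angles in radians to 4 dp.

φ1=0.0° → target in arm frame (-0.1398, 0.0113)
  A cos θ + B sin θ = C:  0.2498·cos θ + -0.3664·sin θ = 0.0331
  γ=atan2(-0.3664,0.2498)=-0.9724;  ψ=arccos(0.0745)=1.4962;  θ1=γ+ψ≈0.5238
φ2=120.0° → target in arm frame (0.0797, 0.1154)
  A cos θ + B sin θ = C:  0.0303·cos θ + -0.3664·sin θ = 0.1538
  √(A²+B²)=0.3677;  θ2 = -1.4882+1.1393 ≈ -0.3490
arm 3 (φ=240.0°): x'=0.0601, y'=-0.1267
  A cos θ + B sin θ = C:  0.0499·cos θ + -0.3664·sin θ = 0.1430
  θ3 = atan2(B,A) + arccos(C/0.3698) = -0.2618

θ₁ = 0.5238, θ₂ = -0.3490, θ₃ = -0.2618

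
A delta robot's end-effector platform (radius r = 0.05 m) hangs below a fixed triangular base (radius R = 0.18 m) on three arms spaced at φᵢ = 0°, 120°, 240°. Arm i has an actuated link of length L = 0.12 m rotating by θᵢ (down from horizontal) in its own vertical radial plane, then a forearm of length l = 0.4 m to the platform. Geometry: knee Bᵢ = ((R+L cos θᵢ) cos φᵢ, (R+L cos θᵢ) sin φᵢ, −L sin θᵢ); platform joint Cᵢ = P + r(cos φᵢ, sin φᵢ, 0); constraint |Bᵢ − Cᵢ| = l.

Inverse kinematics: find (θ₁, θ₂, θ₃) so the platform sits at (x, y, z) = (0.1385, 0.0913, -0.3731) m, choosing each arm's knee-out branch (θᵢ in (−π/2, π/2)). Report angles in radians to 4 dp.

θ₁ = -0.0003, θ₂ = 0.6982, θ₃ = 1.3963

φ1=0.0° → target in arm frame (0.1385, 0.0913)
  A=-0.0085, B=-0.3731, C=(l²−L²−A²−y'²−z²)/(2L)=-0.0084
  √(A²+B²)=0.3732;  θ1 = -1.5936+1.5933 ≈ -0.0003
rotate P by −φ2: (0.0098, -0.1656, -0.3731)
  A cos θ + B sin θ = C:  0.1202·cos θ + -0.3731·sin θ = -0.1478
  γ=atan2(-0.3731,0.1202)=-1.2592;  ψ=arccos(-0.3770)=1.9574;  θ2=γ+ψ≈0.6982
rotate P by −φ3: (-0.1483, 0.0743, -0.3731)
  A cos θ + B sin θ = C:  0.2783·cos θ + -0.3731·sin θ = -0.3191
  θ3 = atan2(B,A) + arccos(C/0.4655) = 1.3963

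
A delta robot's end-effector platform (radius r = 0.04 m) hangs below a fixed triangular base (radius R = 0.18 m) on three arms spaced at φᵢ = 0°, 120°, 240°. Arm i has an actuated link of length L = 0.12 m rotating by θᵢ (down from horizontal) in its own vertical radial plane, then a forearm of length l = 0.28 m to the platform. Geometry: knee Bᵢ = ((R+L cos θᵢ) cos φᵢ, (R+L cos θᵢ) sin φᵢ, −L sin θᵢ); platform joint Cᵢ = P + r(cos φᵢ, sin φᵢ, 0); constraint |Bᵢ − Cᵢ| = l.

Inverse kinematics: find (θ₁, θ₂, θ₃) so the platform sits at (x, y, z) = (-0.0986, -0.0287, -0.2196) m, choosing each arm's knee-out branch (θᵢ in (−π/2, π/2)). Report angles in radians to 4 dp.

θ₁ = 1.3965, θ₂ = 0.6111, θ₃ = 0.1748

φ1=0.0° → target in arm frame (-0.0986, -0.0287)
  e−x'=0.2386;  (l²−L²−(e−x')²−y'²−z²)/2L = -0.1749
  θ1 = atan2(B,A) + arccos(C/0.3243) = 1.3965
arm 2 (φ=120.0°): x'=0.0244, y'=0.0997
  A=0.1156, B=-0.2196, C=(l²−L²−A²−y'²−z²)/(2L)=-0.0314
  θ2 = atan2(B,A) + arccos(C/0.2481) = 0.6111
rotate P by −φ3: (0.0742, -0.0710, -0.2196)
  A=0.0658, B=-0.2196, C=(l²−L²−A²−y'²−z²)/(2L)=0.0266
  γ=atan2(-0.2196,0.0658)=-1.2795;  ψ=arccos(0.1162)=1.4543;  θ3=γ+ψ≈0.1748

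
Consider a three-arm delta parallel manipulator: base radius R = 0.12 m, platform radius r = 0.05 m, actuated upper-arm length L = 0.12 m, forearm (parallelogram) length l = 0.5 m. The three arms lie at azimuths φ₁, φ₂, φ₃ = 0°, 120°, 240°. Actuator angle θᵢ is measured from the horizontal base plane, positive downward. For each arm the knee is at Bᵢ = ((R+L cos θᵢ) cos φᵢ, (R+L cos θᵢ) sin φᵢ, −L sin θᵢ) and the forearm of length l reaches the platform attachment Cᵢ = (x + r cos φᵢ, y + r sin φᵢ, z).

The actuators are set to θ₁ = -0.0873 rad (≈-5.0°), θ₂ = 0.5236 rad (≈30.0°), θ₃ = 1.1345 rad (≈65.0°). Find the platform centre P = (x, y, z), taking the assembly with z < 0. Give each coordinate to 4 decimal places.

S1 = (0.1895·cos0.0°, 0.1895·sin0.0°, 0.0105) = (0.1895, 0.0000, 0.0105)
φ2=120.0°: virtual centre (-0.0870, 0.1506, -0.0600), radius l
φ3=240.0°: virtual centre (-0.0604, -0.1045, -0.1088), radius l
subtract pairs → two planes through P
linear system: -0.5530x+0.3012y = -0.0022−-0.1409z; -0.4998x+-0.2091y = -0.0096−-0.2384z
det = 0.2662;  x = 0.0126+-0.3805z,  y = 0.0159+-0.2308z
sphere 1 gives Az²+Bz+C=0 with A=1.1981, B=0.1064, C=-0.2183;  B²−4AC=1.0576;  roots -0.4736, 0.3848;  negative root z = -0.4736
x = 0.1928, y = 0.1252

(0.1928, 0.1252, -0.4736)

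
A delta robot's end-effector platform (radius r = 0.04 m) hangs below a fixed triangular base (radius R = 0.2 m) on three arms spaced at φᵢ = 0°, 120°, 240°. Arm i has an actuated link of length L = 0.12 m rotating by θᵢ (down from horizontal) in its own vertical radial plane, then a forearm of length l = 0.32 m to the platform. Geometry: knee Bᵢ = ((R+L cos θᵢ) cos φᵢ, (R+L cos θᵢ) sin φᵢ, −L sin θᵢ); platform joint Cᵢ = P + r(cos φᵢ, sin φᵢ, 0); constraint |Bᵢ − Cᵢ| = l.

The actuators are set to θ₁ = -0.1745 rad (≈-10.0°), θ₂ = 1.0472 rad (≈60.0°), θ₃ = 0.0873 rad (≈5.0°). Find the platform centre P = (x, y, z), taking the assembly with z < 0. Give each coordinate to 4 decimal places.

(0.0537, -0.0682, -0.1968)

arm 1 at φ=0.0°: ρ1 = 0.2782;  O1 = (0.2782, 0.0000, 0.0208)
φ2=120.0°: virtual centre (-0.1100, 0.1905, -0.1039), radius l
O3 = (0.2795·cos240.0°, 0.2795·sin240.0°, -0.0105) = (-0.1398, -0.2421, -0.0105)
eliminate P² terms by subtracting sphere 1 from 2 and 3
plane₁₂: -0.7764x+0.3811y+-0.2495z = -0.0186
det = 0.6944;  x = 0.0127+-0.2083z,  y = -0.0229+0.2304z
into |P−O₁|² = l²: 1.0965z² + 0.0584z + -0.0310 = 0;  Δ = 0.1393;  z = -0.1968 or 0.1436 → z<0 root = -0.1968
x = 0.0537, y = -0.0682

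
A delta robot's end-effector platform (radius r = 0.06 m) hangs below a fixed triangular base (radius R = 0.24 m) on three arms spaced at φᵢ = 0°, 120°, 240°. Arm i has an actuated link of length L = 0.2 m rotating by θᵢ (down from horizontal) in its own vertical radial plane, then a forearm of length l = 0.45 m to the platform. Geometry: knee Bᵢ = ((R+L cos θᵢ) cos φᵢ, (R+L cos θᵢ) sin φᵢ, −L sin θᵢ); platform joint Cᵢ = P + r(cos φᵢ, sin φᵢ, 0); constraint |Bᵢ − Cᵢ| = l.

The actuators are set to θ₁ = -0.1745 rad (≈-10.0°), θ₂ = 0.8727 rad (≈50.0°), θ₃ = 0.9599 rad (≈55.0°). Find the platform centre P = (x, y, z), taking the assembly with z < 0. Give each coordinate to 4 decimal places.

(0.1567, 0.0141, -0.3574)

arm 1 at φ=0.0°: (R−r)+L cos θ1 = 0.3770;  S1 = (0.3770, 0.0000, 0.0347)
arm 2 at φ=120.0°: (R−r)+L cos θ2 = 0.3086;  S2 = (-0.1543, 0.2672, -0.1532)
arm 3 at φ=240.0°: (R−r)+L cos θ3 = 0.2947;  S3 = (-0.1474, -0.2552, -0.1638)
eliminate P² terms by subtracting sphere 1 from 2 and 3
[-1.0625 0.5344 -0.3759]·P = -0.0246;  [-1.0486 -0.5105 -0.3971]·P = -0.0296
Cramer: x(z) = 0.0257-0.3664z;  y(z) = 0.0051-0.0252z
sphere 1 gives Az²+Bz+C=0 with A=1.1349, B=0.1877, C=-0.0779;  B²−4AC=0.3889;  roots -0.3574, 0.1921;  negative root z = -0.3574
x = 0.1567, y = 0.0141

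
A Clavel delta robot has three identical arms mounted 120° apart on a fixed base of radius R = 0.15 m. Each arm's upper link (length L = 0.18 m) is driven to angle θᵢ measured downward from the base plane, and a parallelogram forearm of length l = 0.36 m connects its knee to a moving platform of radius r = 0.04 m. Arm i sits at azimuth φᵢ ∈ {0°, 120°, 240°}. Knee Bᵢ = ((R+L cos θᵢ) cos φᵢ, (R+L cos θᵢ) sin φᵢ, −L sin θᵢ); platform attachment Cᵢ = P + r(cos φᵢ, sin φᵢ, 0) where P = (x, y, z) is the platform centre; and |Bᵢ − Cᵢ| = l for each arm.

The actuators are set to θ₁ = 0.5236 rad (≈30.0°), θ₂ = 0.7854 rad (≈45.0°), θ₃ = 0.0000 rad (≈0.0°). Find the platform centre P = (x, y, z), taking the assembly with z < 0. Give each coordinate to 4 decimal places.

(-0.0136, -0.0945, -0.2963)

O1 = (0.2659·cos0.0°, 0.2659·sin0.0°, -0.0900) = (0.2659, 0.0000, -0.0900)
φ2=120.0°: virtual centre (-0.1186, 0.2055, -0.1273), radius l
O3 = (0.2900·cos240.0°, 0.2900·sin240.0°, 0.0000) = (-0.1450, -0.2511, 0.0000)
subtract pairs → two planes through P
[-0.7690 0.4110 -0.0746]·P = -0.0063;  [-0.8218 -0.5023 0.1800]·P = 0.0053
det = 0.7240;  x = 0.0014+0.0504z,  y = -0.0128+0.2758z
into |P−O₁|² = l²: 1.0786z² + 0.1463z + -0.0514 = 0;  Δ = 0.2430;  z = -0.2963 or 0.1607 → z<0 root = -0.2963
x = -0.0136, y = -0.0945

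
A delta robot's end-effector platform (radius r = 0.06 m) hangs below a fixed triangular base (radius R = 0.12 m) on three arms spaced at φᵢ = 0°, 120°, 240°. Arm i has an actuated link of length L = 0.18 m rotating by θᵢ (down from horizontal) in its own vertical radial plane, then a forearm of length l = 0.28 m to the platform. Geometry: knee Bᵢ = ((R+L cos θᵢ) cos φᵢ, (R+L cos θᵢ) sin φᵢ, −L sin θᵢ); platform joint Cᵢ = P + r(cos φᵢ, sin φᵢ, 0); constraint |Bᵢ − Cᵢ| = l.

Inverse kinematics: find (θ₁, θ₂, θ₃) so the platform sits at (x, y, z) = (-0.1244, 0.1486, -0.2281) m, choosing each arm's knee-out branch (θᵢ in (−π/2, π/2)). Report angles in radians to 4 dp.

θ₁ = 1.3087, θ₂ = -0.2616, θ₃ = 1.1343

φ1=0.0° → target in arm frame (-0.1244, 0.1486)
  A cos θ + B sin θ = C:  0.1844·cos θ + -0.2281·sin θ = -0.1725
  γ=atan2(-0.2281,0.1844)=-0.8909;  ψ=arccos(-0.5882)=2.1997;  θ1=γ+ψ≈1.3087
φ2=120.0° → target in arm frame (0.1909, 0.0334)
  e−x'=-0.1309;  (l²−L²−(e−x')²−y'²−z²)/2L = -0.0674
  θ2 = atan2(B,A) + arccos(C/0.2630) = -0.2616
φ3=240.0° → target in arm frame (-0.0665, -0.1820)
  A=0.1265, B=-0.2281, C=(l²−L²−A²−y'²−z²)/(2L)=-0.1532
  √(A²+B²)=0.2608;  θ3 = -1.0645+2.1988 ≈ 1.1343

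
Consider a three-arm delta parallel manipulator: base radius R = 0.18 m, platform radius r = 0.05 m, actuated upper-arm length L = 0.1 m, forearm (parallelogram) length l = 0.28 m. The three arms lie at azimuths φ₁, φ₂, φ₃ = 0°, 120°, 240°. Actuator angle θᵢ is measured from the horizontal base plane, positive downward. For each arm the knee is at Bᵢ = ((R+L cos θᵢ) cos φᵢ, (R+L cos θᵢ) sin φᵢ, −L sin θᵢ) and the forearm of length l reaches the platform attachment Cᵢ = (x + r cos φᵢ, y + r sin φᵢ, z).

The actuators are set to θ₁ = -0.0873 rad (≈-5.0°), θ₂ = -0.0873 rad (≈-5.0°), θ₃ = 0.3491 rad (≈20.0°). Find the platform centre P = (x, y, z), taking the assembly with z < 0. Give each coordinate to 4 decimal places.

(0.0116, 0.0201, -0.1658)

φ1=0.0°: virtual centre (0.2296, 0.0000, 0.0087), radius l
arm 2 at φ=120.0°: e+L cos θ2 = 0.2296;  centre 2 = (-0.1148, 0.1989, 0.0087)
centre 3 = (0.2240·cos240.0°, 0.2240·sin240.0°, -0.0342) = (-0.1120, -0.1940, -0.0342)
|centre ₂|²−|centre ₁|² = 0.0000;  |centre ₃|²−|centre ₁|² = -0.0015
plane₁₂: -0.6889x+0.3977y+0.0000z = 0.0000
det = 0.5389;  x = 0.0011+-0.0634z,  y = 0.0019+-0.1097z
quadratic in z: (1.0161)z²+(0.0111)z+(-0.0261)=0, √Δ=0.3258 → z ∈ {-0.1658, 0.1549}; z = -0.1658 (taking z<0)
x = 0.0116, y = 0.0201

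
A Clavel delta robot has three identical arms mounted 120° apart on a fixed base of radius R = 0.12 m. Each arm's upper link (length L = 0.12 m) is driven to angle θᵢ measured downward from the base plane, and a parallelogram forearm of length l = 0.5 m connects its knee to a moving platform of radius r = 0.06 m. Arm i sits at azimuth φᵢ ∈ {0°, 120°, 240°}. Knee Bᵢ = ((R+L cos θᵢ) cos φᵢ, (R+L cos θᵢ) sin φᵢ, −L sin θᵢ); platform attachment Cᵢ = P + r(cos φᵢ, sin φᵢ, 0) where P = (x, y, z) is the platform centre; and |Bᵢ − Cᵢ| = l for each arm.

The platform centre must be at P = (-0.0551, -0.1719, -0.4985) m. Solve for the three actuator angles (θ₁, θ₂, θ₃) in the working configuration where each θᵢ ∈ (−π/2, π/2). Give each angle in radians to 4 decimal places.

θ₁ = 0.6977, θ₂ = 0.8724, θ₃ = -0.0002

arm 1 (φ=0.0°): x'=-0.0551, y'=-0.1719
  e−x'=0.1151;  (l²−L²−(e−x')²−y'²−z²)/2L = -0.2321
  θ1 = atan2(B,A) + arccos(C/0.5116) = 0.6977
arm 2 (φ=120.0°): x'=-0.1213, y'=0.1337
  A=0.1813, B=-0.4985, C=(l²−L²−A²−y'²−z²)/(2L)=-0.2652
  γ=atan2(-0.4985,0.1813)=-1.2219;  ψ=arccos(-0.4999)=2.0943;  θ2=γ+ψ≈0.8724
φ3=240.0° → target in arm frame (0.1764, 0.0382)
  e−x'=-0.1164;  (l²−L²−(e−x')²−y'²−z²)/2L = -0.1163
  √(A²+B²)=0.5119;  θ3 = -1.8002+1.8000 ≈ -0.0002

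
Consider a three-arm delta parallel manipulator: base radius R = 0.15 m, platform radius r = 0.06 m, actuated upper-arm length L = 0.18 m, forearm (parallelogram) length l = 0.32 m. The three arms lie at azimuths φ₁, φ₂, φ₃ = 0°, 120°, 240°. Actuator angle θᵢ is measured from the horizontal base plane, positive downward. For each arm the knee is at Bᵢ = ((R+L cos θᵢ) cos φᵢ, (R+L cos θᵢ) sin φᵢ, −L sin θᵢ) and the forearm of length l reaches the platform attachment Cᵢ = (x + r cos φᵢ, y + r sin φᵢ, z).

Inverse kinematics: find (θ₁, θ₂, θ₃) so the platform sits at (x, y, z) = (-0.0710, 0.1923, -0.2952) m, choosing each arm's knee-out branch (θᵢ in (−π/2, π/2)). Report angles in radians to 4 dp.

arm 1 (φ=0.0°): x'=-0.0710, y'=0.1923
  A cos θ + B sin θ = C:  0.1610·cos θ + -0.2952·sin θ = -0.2223
  θ1 = atan2(B,A) + arccos(C/0.3362) = 1.2218
arm 2 (φ=120.0°): x'=0.2020, y'=-0.0347
  e−x'=-0.1120;  (l²−L²−(e−x')²−y'²−z²)/2L = -0.0858
  √(A²+B²)=0.3157;  θ2 = -1.9335+1.8461 ≈ -0.0875
φ3=240.0° → target in arm frame (-0.1310, -0.1576)
  A=0.2210, B=-0.2952, C=(l²−L²−A²−y'²−z²)/(2L)=-0.2524
  γ=atan2(-0.2952,0.2210)=-0.9281;  ψ=arccos(-0.6843)=2.3245;  θ3=γ+ψ≈1.3964

θ₁ = 1.2218, θ₂ = -0.0875, θ₃ = 1.3964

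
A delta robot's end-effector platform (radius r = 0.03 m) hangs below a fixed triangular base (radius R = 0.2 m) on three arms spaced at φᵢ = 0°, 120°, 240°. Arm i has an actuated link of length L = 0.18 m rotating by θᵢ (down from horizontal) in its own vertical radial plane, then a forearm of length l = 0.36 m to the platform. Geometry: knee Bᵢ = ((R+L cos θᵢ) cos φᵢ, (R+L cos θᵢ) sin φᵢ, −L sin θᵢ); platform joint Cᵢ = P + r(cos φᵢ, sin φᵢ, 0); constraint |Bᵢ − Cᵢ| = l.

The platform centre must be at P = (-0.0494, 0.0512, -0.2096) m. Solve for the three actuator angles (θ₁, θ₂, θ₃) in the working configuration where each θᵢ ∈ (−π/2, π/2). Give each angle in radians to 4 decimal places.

θ₁ = 0.7853, θ₂ = -0.0872, θ₃ = 0.6110

rotate P by −φ1: (-0.0494, 0.0512, -0.2096)
  A=0.2194, B=-0.2096, C=(l²−L²−A²−y'²−z²)/(2L)=0.0070
  √(A²+B²)=0.3034;  θ1 = -0.7626+1.5478 ≈ 0.7853
φ2=120.0° → target in arm frame (0.0690, 0.0172)
  A=0.1010, B=-0.2096, C=(l²−L²−A²−y'²−z²)/(2L)=0.1188
  γ=atan2(-0.2096,0.1010)=-1.1219;  ψ=arccos(0.5108)=1.0347;  θ2=γ+ψ≈-0.0872
φ3=240.0° → target in arm frame (-0.0196, -0.0684)
  e−x'=0.1896;  (l²−L²−(e−x')²−y'²−z²)/2L = 0.0351
  √(A²+B²)=0.2827;  θ3 = -0.8354+1.4464 ≈ 0.6110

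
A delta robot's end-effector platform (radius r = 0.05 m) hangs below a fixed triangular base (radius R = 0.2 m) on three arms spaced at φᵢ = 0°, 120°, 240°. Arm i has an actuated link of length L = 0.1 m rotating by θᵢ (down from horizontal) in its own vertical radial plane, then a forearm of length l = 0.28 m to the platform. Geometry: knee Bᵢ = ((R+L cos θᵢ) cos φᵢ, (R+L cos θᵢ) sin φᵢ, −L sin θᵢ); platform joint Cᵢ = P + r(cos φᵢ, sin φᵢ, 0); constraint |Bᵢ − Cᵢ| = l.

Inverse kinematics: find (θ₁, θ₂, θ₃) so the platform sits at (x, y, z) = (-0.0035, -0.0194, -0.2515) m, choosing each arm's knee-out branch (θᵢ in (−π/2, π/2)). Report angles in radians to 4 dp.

θ₁ = 0.8725, θ₂ = 0.9597, θ₃ = 0.6978

arm 1 (φ=0.0°): x'=-0.0035, y'=-0.0194
  e−x'=0.1535;  (l²−L²−(e−x')²−y'²−z²)/2L = -0.0940
  γ=atan2(-0.2515,0.1535)=-1.0228;  ψ=arccos(-0.3189)=1.8953;  θ1=γ+ψ≈0.8725
arm 2 (φ=120.0°): x'=-0.0151, y'=0.0127
  A=0.1651, B=-0.2515, C=(l²−L²−A²−y'²−z²)/(2L)=-0.1113
  θ2 = atan2(B,A) + arccos(C/0.3008) = 0.9597
φ3=240.0° → target in arm frame (0.0186, 0.0067)
  A cos θ + B sin θ = C:  0.1314·cos θ + -0.2515·sin θ = -0.0609
  γ=atan2(-0.2515,0.1314)=-1.0892;  ψ=arccos(-0.2145)=1.7870;  θ3=γ+ψ≈0.6978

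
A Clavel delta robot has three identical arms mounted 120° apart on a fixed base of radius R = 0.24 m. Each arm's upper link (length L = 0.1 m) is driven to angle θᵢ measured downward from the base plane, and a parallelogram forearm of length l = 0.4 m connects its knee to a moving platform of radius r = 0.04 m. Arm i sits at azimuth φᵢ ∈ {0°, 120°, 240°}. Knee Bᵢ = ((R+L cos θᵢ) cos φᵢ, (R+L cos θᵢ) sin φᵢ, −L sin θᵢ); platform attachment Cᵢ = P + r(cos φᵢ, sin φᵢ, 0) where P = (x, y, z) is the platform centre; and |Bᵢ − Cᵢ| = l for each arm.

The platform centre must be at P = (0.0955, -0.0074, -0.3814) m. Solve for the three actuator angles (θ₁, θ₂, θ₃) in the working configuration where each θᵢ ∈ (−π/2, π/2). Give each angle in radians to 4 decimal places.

rotate P by −φ1: (0.0955, -0.0074, -0.3814)
  A=0.1045, B=-0.3814, C=(l²−L²−A²−y'²−z²)/(2L)=-0.0322
  θ1 = atan2(B,A) + arccos(C/0.3955) = 0.3490
rotate P by −φ2: (-0.0542, -0.0790, -0.3814)
  e−x'=0.2542;  (l²−L²−(e−x')²−y'²−z²)/2L = -0.3315
  θ2 = atan2(B,A) + arccos(C/0.4583) = 1.3964
φ3=240.0° → target in arm frame (-0.0413, 0.0864)
  A cos θ + B sin θ = C:  0.2413·cos θ + -0.3814·sin θ = -0.3059
  γ=atan2(-0.3814,0.2413)=-1.0066;  ψ=arccos(-0.6777)=2.3155;  θ3=γ+ψ≈1.3088

θ₁ = 0.3490, θ₂ = 1.3964, θ₃ = 1.3088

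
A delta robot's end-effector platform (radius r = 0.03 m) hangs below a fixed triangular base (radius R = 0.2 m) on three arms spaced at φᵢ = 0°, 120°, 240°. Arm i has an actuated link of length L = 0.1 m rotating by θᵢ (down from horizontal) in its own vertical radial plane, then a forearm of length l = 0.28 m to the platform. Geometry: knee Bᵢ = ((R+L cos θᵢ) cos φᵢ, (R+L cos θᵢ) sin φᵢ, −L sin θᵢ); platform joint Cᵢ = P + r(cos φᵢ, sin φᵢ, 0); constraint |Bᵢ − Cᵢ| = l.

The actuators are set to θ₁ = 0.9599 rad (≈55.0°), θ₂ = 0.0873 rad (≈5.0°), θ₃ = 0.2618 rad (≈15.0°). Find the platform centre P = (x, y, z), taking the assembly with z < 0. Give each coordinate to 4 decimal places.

(-0.0452, 0.0063, -0.1457)

φ1=0.0°: virtual centre (0.2274, 0.0000, -0.0819), radius l
O2 = (0.2696·cos120.0°, 0.2696·sin120.0°, -0.0087) = (-0.1348, 0.2335, -0.0087)
O3 = (0.2666·cos240.0°, 0.2666·sin240.0°, -0.0259) = (-0.1333, -0.2309, -0.0259)
|O₂|²−|O₁|² = 0.0144;  |O₃|²−|O₁|² = 0.0133
[-0.7243 0.4670 0.1464]·P = 0.0144;  [-0.7213 -0.4618 0.1121]·P = 0.0133
det = 0.6713;  x = -0.0192+0.1786z,  y = 0.0010+-0.0364z
into |P−O₁|² = l²: 1.0332z² + 0.0757z + -0.0109 = 0;  Δ = 0.0508;  z = -0.1457 or 0.0725 → z<0 root = -0.1457
x = -0.0452, y = 0.0063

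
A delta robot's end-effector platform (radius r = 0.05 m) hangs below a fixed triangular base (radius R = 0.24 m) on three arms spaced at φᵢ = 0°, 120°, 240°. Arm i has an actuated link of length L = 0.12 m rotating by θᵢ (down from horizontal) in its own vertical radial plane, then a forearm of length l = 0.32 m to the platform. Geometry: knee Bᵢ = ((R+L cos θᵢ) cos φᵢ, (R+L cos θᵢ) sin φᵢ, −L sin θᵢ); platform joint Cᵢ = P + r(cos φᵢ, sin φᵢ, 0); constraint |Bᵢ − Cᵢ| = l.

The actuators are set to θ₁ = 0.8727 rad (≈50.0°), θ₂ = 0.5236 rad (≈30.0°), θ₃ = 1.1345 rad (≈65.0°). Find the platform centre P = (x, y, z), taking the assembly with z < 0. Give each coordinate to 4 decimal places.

arm 1 at φ=0.0°: e+L cos θ1 = 0.2671;  O1 = (0.2671, 0.0000, -0.0919)
O2 = (0.2939·cos120.0°, 0.2939·sin120.0°, -0.0600) = (-0.1470, 0.2545, -0.0600)
arm 3 at φ=240.0°: e+L cos θ3 = 0.2407;  O3 = (-0.1204, -0.2085, -0.1088)
eliminate P² terms by subtracting sphere 1 from 2 and 3
plane₁₂: -0.8282x+0.5091y+0.0639z = 0.0102
Cramer: x(z) = 0.0012+0.0128z;  y(z) = 0.0219-0.1046z
sphere 1 gives Az²+Bz+C=0 with A=1.0111, B=0.1725, C=-0.0227;  B²−4AC=0.1217;  roots -0.2578, 0.0872;  negative root z = -0.2578
x = -0.0021, y = 0.0489

(-0.0021, 0.0489, -0.2578)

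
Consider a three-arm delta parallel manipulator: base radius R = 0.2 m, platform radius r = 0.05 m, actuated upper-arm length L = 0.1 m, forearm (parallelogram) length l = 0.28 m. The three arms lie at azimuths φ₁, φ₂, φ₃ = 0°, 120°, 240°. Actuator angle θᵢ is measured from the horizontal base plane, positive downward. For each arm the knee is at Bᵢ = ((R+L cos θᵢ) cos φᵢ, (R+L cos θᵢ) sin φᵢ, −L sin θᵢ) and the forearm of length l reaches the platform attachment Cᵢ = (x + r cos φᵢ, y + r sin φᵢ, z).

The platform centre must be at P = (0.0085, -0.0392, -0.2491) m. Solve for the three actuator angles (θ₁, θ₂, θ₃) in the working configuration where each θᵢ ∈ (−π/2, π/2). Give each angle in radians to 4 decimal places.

rotate P by −φ1: (0.0085, -0.0392, -0.2491)
  A cos θ + B sin θ = C:  0.1415·cos θ + -0.2491·sin θ = -0.0760
  √(A²+B²)=0.2865;  θ1 = -1.0542+1.8395 ≈ 0.7853
rotate P by −φ2: (-0.0382, 0.0122, -0.2491)
  A=0.1882, B=-0.2491, C=(l²−L²−A²−y'²−z²)/(2L)=-0.1461
  γ=atan2(-0.2491,0.1882)=-0.9238;  ψ=arccos(-0.4680)=2.0578;  θ2=γ+ψ≈1.1340
arm 3 (φ=240.0°): x'=0.0297, y'=0.0270
  A=0.1203, B=-0.2491, C=(l²−L²−A²−y'²−z²)/(2L)=-0.0443
  γ=atan2(-0.2491,0.1203)=-1.1209;  ψ=arccos(-0.1600)=1.7315;  θ3=γ+ψ≈0.6106

θ₁ = 0.7853, θ₂ = 1.1340, θ₃ = 0.6106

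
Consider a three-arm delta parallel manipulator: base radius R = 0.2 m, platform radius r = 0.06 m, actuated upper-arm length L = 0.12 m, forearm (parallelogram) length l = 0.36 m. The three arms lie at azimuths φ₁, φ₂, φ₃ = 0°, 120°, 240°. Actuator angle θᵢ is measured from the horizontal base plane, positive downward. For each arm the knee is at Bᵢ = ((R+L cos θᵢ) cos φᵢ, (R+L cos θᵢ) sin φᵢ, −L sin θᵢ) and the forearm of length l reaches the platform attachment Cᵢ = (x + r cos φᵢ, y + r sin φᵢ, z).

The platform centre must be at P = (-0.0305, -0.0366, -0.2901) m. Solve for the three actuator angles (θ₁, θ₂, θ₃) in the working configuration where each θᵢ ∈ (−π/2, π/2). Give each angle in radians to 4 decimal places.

arm 1 (φ=0.0°): x'=-0.0305, y'=-0.0366
  A=0.1705, B=-0.2901, C=(l²−L²−A²−y'²−z²)/(2L)=0.0026
  √(A²+B²)=0.3365;  θ1 = -1.0394+1.5630 ≈ 0.5235
arm 2 (φ=120.0°): x'=-0.0164, y'=0.0447
  A=0.1564, B=-0.2901, C=(l²−L²−A²−y'²−z²)/(2L)=0.0190
  γ=atan2(-0.2901,0.1564)=-1.0762;  ψ=arccos(0.0577)=1.5130;  θ2=γ+ψ≈0.4368
rotate P by −φ3: (0.0469, -0.0081, -0.2901)
  A cos θ + B sin θ = C:  0.0931·cos θ + -0.2901·sin θ = 0.0930
  γ=atan2(-0.2901,0.0931)=-1.2604;  ψ=arccos(0.3052)=1.2606;  θ3=γ+ψ≈0.0002

θ₁ = 0.5235, θ₂ = 0.4368, θ₃ = 0.0002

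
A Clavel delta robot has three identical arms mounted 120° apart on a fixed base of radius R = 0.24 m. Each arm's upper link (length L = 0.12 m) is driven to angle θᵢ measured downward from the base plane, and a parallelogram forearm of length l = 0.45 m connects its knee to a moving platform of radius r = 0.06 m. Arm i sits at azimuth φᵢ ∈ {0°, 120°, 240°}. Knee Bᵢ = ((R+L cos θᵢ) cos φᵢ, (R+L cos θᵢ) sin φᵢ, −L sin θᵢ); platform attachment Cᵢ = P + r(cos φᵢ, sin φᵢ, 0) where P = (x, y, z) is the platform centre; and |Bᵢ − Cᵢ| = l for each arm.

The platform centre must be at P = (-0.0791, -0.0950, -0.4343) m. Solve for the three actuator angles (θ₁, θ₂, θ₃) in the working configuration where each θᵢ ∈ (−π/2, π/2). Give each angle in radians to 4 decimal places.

θ₁ = 1.2217, θ₂ = 1.0476, θ₃ = 0.1745

rotate P by −φ1: (-0.0791, -0.0950, -0.4343)
  e−x'=0.2591;  (l²−L²−(e−x')²−y'²−z²)/2L = -0.3195
  γ=atan2(-0.4343,0.2591)=-1.0329;  ψ=arccos(-0.6317)=2.2546;  θ1=γ+ψ≈1.2217
arm 2 (φ=120.0°): x'=-0.0427, y'=0.1160
  A=0.2227, B=-0.4343, C=(l²−L²−A²−y'²−z²)/(2L)=-0.2649
  γ=atan2(-0.4343,0.2227)=-1.0969;  ψ=arccos(-0.5428)=2.1445;  θ2=γ+ψ≈1.0476
arm 3 (φ=240.0°): x'=0.1218, y'=-0.0210
  A cos θ + B sin θ = C:  0.0582·cos θ + -0.4343·sin θ = -0.0181
  √(A²+B²)=0.4382;  θ3 = -1.4376+1.6121 ≈ 0.1745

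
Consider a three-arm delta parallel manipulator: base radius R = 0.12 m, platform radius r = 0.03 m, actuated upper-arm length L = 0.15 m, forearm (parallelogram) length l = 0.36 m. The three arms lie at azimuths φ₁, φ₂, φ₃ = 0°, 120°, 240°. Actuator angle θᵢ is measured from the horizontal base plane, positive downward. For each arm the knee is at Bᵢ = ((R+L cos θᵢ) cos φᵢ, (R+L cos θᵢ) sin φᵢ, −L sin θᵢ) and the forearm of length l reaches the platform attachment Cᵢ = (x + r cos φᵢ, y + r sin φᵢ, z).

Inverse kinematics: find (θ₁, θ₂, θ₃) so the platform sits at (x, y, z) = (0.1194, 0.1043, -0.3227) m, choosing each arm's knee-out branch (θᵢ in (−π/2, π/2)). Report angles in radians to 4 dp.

arm 1 (φ=0.0°): x'=0.1194, y'=0.1043
  e−x'=-0.0294;  (l²−L²−(e−x')²−y'²−z²)/2L = -0.0293
  γ=atan2(-0.3227,-0.0294)=-1.6617;  ψ=arccos(-0.0903)=1.6612;  θ1=γ+ψ≈-0.0004
rotate P by −φ2: (0.0306, -0.1556, -0.3227)
  e−x'=0.0594;  (l²−L²−(e−x')²−y'²−z²)/2L = -0.0825
  √(A²+B²)=0.3281;  θ2 = -1.3888+1.8250 ≈ 0.4362
φ3=240.0° → target in arm frame (-0.1500, 0.0513)
  A=0.2400, B=-0.3227, C=(l²−L²−A²−y'²−z²)/(2L)=-0.1909
  γ=atan2(-0.3227,0.2400)=-0.9313;  ψ=arccos(-0.4747)=2.0654;  θ3=γ+ψ≈1.1342

θ₁ = -0.0004, θ₂ = 0.4362, θ₃ = 1.1342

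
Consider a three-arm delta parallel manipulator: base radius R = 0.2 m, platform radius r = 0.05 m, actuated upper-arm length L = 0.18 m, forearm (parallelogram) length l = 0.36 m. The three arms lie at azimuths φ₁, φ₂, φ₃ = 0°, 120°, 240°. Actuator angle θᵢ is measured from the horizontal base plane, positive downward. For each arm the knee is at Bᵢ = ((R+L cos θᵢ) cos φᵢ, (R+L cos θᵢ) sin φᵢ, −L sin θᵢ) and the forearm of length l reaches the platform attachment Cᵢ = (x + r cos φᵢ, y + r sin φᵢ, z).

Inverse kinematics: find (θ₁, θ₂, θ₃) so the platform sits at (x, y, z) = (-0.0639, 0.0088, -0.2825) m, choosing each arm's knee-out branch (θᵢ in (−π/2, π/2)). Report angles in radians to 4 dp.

θ₁ = 0.8729, θ₂ = 0.3488, θ₃ = 0.4362

arm 1 (φ=0.0°): x'=-0.0639, y'=0.0088
  A=0.2139, B=-0.2825, C=(l²−L²−A²−y'²−z²)/(2L)=-0.0790
  γ=atan2(-0.2825,0.2139)=-0.9227;  ψ=arccos(-0.2229)=1.7956;  θ1=γ+ψ≈0.8729
rotate P by −φ2: (0.0396, 0.0509, -0.2825)
  A=0.1104, B=-0.2825, C=(l²−L²−A²−y'²−z²)/(2L)=0.0072
  θ2 = atan2(B,A) + arccos(C/0.3033) = 0.3488
φ3=240.0° → target in arm frame (0.0243, -0.0597)
  A cos θ + B sin θ = C:  0.1257·cos θ + -0.2825·sin θ = -0.0055
  γ=atan2(-0.2825,0.1257)=-1.1522;  ψ=arccos(-0.0177)=1.5885;  θ3=γ+ψ≈0.4362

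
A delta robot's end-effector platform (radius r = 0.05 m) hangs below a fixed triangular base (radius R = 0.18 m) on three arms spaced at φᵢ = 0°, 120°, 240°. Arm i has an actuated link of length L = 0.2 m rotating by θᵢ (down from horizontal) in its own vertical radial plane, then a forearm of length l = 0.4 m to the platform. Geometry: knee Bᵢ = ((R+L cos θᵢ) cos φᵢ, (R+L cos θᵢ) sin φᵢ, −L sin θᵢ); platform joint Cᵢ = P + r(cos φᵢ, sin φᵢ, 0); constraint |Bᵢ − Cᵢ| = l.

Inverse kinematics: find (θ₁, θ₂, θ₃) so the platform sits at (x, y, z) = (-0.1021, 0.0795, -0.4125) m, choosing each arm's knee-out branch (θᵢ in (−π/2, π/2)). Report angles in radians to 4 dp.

θ₁ = 1.1347, θ₂ = 0.3490, θ₃ = 0.8729

rotate P by −φ1: (-0.1021, 0.0795, -0.4125)
  e−x'=0.2321;  (l²−L²−(e−x')²−y'²−z²)/2L = -0.2759
  θ1 = atan2(B,A) + arccos(C/0.4733) = 1.1347
φ2=120.0° → target in arm frame (0.1199, 0.0487)
  A cos θ + B sin θ = C:  0.0101·cos θ + -0.4125·sin θ = -0.1316
  γ=atan2(-0.4125,0.0101)=-1.5463;  ψ=arccos(-0.3189)=1.8953;  θ2=γ+ψ≈0.3490
rotate P by −φ3: (-0.0178, -0.1282, -0.4125)
  A cos θ + B sin θ = C:  0.1478·cos θ + -0.4125·sin θ = -0.2211
  θ3 = atan2(B,A) + arccos(C/0.4382) = 0.8729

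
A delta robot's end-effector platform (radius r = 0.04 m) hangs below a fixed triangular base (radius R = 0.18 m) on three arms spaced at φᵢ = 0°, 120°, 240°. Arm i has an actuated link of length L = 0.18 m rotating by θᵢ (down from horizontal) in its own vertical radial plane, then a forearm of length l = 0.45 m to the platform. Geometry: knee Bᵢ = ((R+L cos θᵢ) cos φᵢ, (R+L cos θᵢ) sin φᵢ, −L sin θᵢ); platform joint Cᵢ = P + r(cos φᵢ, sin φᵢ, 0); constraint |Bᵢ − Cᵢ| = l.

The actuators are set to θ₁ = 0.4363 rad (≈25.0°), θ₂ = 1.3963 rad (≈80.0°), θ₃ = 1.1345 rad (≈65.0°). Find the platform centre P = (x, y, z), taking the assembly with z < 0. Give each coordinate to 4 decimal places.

arm 1 at φ=0.0°: (R−r)+L cos θ1 = 0.3031;  centre 1 = (0.3031, 0.0000, -0.0761)
arm 2 at φ=120.0°: (R−r)+L cos θ2 = 0.1713;  centre 2 = (-0.0856, 0.1483, -0.1773)
arm 3 at φ=240.0°: (R−r)+L cos θ3 = 0.2161;  centre 3 = (-0.1080, -0.1871, -0.1631)
subtract pairs → two planes through P
[-0.7775 0.2966 -0.2024]·P = -0.0369;  [-0.8223 -0.3742 -0.1741]·P = -0.0244
Cramer: x(z) = 0.0394-0.2382z;  y(z) = -0.0213+0.0580z
quadratic in z: (1.0601)z²+(0.2753)z+(-0.1267)=0, √Δ=0.7829 → z ∈ {-0.4991, 0.2394}; z = -0.4991 (taking z<0)
x = 0.1582, y = -0.0503

(0.1582, -0.0503, -0.4991)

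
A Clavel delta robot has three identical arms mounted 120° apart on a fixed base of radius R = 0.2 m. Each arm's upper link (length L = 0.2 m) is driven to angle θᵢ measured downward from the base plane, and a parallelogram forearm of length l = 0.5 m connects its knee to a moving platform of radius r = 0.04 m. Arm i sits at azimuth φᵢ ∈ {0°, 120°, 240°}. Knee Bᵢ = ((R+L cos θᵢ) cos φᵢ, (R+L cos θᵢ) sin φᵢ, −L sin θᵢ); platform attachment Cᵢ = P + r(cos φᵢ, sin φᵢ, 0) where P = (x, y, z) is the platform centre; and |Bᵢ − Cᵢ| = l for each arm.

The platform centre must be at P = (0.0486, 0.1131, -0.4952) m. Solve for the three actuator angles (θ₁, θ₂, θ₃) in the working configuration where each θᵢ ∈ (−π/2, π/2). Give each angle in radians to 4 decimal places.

rotate P by −φ1: (0.0486, 0.1131, -0.4952)
  A cos θ + B sin θ = C:  0.1114·cos θ + -0.4952·sin θ = -0.1511
  θ1 = atan2(B,A) + arccos(C/0.5076) = 0.5235
arm 2 (φ=120.0°): x'=0.0736, y'=-0.0986
  e−x'=0.0864;  (l²−L²−(e−x')²−y'²−z²)/2L = -0.1310
  γ=atan2(-0.4952,0.0864)=-1.3982;  ψ=arccos(-0.2607)=1.8345;  θ2=γ+ψ≈0.4363
arm 3 (φ=240.0°): x'=-0.1222, y'=-0.0145
  e−x'=0.2822;  (l²−L²−(e−x')²−y'²−z²)/2L = -0.2877
  θ3 = atan2(B,A) + arccos(C/0.5700) = 1.0472

θ₁ = 0.5235, θ₂ = 0.4363, θ₃ = 1.0472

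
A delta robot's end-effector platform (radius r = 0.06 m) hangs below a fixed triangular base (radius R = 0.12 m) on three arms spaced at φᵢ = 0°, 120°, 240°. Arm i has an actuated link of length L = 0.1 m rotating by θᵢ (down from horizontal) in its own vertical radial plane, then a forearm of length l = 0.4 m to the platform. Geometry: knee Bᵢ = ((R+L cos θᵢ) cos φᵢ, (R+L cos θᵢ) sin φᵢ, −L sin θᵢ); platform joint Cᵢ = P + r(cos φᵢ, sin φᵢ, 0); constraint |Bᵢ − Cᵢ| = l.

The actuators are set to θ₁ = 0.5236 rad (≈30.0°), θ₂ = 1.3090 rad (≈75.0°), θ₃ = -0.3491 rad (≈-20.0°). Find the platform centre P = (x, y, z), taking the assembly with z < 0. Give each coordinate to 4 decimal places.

φ1=0.0°: virtual centre (0.1466, 0.0000, -0.0500), radius l
O2 = (0.0859·cos120.0°, 0.0859·sin120.0°, -0.0966) = (-0.0429, 0.0744, -0.0966)
φ3=240.0°: virtual centre (-0.0770, -0.1333, 0.0342), radius l
eliminate P² terms by subtracting sphere 1 from 2 and 3
linear system: -0.3791x+0.1488y = -0.0073−-0.0932z; -0.4472x+-0.2667y = 0.0009−0.1684z
Cramer: x(z) = 0.0108+0.0012z;  y(z) = -0.0214+0.6295z
into |P−O₁|² = l²: 1.3963z² + 0.0727z + -0.1386 = 0;  Δ = 0.7794;  z = -0.3422 or 0.2901 → z<0 root = -0.3422
x = 0.0104, y = -0.2368

(0.0104, -0.2368, -0.3422)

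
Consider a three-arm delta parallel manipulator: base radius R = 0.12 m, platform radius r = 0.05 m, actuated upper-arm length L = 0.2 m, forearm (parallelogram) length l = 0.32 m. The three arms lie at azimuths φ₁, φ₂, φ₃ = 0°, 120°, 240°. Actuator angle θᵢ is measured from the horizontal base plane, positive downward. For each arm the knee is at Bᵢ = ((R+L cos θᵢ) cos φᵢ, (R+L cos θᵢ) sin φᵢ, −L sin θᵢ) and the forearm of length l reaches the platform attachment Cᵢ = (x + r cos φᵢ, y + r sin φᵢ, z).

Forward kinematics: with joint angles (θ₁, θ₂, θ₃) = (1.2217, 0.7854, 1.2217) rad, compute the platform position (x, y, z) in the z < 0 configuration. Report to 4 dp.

φ1=0.0°: virtual centre (0.1384, 0.0000, -0.1879), radius l
O2 = (0.2114·cos120.0°, 0.2114·sin120.0°, -0.1414) = (-0.1057, 0.1831, -0.1414)
O3 = (0.1384·cos240.0°, 0.1384·sin240.0°, -0.1879) = (-0.0692, -0.1199, -0.1879)
|O₂|²−|O₁|² = 0.0102;  |O₃|²−|O₁|² = 0.0000
plane₁₂: -0.4882x+0.3662y+0.0930z = 0.0102
Cramer: x(z) = -0.0091+0.0829z;  y(z) = 0.0158-0.1435z
quadratic in z: (1.0275)z²+(0.3469)z+(-0.0451)=0, √Δ=0.5528 → z ∈ {-0.4378, 0.1002}; z = -0.4378 (taking z<0)
x = -0.0454, y = 0.0786

(-0.0454, 0.0786, -0.4378)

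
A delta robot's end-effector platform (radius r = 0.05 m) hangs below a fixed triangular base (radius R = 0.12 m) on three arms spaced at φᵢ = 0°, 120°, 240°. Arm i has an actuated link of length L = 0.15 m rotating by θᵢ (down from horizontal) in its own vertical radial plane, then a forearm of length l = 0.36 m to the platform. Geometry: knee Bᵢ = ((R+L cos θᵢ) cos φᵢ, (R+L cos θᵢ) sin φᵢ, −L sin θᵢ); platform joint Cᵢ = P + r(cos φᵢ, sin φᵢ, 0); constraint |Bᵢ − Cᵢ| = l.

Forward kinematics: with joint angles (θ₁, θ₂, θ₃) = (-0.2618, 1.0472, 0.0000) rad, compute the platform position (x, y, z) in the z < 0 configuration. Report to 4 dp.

arm 1 at φ=0.0°: ρ1 = 0.2149;  centre 1 = (0.2149, 0.0000, 0.0388)
arm 2 at φ=120.0°: ρ2 = 0.1450;  centre 2 = (-0.0725, 0.1256, -0.1299)
φ3=240.0°: virtual centre (-0.1100, -0.1905, 0.0000), radius l
subtract pairs → two planes through P
[-0.5748 0.2511 -0.3375]·P = -0.0098;  [-0.6498 -0.3811 -0.0776]·P = 0.0007
det = 0.3822;  x = 0.0093+-0.3875z,  y = -0.0177+0.4569z
into |P−centre ₁|² = l²: 1.3589z² + 0.0655z + -0.0855 = 0;  Δ = 0.4691;  z = -0.2761 or 0.2279 → z<0 root = -0.2761
x = 0.1163, y = -0.1439

(0.1163, -0.1439, -0.2761)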